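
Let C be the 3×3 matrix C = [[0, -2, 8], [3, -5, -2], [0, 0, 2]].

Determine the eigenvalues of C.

-3, -2, 2

Compute the characteristic polynomial p(μ) = det(μI - C).
Cofactor expansion gives p(μ) = μ^3 + 3μ^2 - 4μ - 12.
Rational-root test: μ = -2 gives p(-2) = 0.
Dividing by (μ + 2) leaves μ^2 + μ - 6.
The quadratic factors as (μ + 3)·(μ - 2).
Eigenvalues: -3, -2, 2.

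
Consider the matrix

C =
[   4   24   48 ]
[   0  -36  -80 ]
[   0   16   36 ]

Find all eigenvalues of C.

Compute the characteristic polynomial p(lambda) = det(lambda·I - C).
Cofactor expansion gives p(lambda) = lambda^3 - 4·lambda^2 - 16·lambda + 64.
Try lambda = -4: p(-4) = 0, so -4 is a root.
Factor out (lambda + 4): p(lambda) = (lambda + 4)·(lambda^2 - 8·lambda + 16).
The quadratic factor is (lambda - 4)^2.
Eigenvalues: -4, 4, 4.

-4, 4, 4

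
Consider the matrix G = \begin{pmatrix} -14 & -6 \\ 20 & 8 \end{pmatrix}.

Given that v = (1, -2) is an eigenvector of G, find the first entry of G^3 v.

First find the eigenvalue: Gv = (-2, 4) = -2·(1, -2), so λ = -2.
Then G^3 v = λ^3·v = (-2)^3·(1, -2) = -8·(1, -2) = (-8, 16).

-8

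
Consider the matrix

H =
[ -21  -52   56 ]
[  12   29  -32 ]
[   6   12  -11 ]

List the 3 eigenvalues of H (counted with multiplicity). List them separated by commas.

Set up det(lambda·I - H) = 0.
Cofactor expansion gives p(lambda) = lambda^3 + 3·lambda^2 - 25·lambda - 75.
Try lambda = -3: p(-3) = 0, so -3 is a root.
Factor out (lambda + 3): p(lambda) = (lambda + 3)·(lambda^2 - 25).
The quadratic factors as (lambda + 5)·(lambda - 5).
Eigenvalues: -5, -3, 5.

-5, -3, 5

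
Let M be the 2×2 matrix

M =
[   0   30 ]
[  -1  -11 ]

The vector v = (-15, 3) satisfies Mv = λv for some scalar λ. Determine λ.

Compute Mv: M·(-15, 3) = (90, -18).
Since Mv = λv, compare component 1: 90 = λ·-15, so λ = -6.

-6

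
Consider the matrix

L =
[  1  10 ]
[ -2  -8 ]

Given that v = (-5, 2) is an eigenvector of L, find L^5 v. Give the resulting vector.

(1215, -486)

First find the eigenvalue: Lv = (15, -6) = -3·(-5, 2), so λ = -3.
Then L^5 v = λ^5·v = (-3)^5·(-5, 2) = -243·(-5, 2) = (1215, -486).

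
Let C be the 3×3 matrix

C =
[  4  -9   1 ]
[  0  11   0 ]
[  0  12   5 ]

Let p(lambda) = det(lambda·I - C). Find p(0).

p(0) = det(0·I − C) = det(−C) = (−1)^3·det(C).
det(C) = 220, so p(0) = -220.

-220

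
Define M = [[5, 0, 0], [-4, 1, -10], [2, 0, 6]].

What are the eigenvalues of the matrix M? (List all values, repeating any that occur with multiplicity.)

The characteristic polynomial is p(μ) = det(μI - M).
Expanding along the first row, p(μ) = μ^3 - 12μ^2 + 41μ - 30.
Since p(1) = 0, μ = 1 is a root.
Dividing by (μ - 1) leaves μ^2 - 11μ + 30.
The quadratic factors as (μ - 5)·(μ - 6).
Eigenvalues: 1, 5, 6.

1, 5, 6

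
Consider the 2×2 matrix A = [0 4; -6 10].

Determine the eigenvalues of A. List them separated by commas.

4, 6

det(A - tI) = (0 - t)(10 - t) - (4)·(-6) = t^2 - 10t + 24.
This factors as (t - 4)·(t - 6) = 0.
Eigenvalues: 4, 6.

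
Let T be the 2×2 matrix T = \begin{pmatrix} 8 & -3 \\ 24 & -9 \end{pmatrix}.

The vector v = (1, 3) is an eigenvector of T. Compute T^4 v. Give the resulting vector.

First find the eigenvalue: Tv = (-1, -3) = -1·(1, 3), so λ = -1.
Then T^4 v = λ^4·v = (-1)^4·(1, 3) = 1·(1, 3) = (1, 3).

(1, 3)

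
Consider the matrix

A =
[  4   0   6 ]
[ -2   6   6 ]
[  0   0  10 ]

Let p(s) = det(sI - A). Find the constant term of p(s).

-240

p(s) = s^3 - 20s^2 + 124s - 240.
The constant term is -240.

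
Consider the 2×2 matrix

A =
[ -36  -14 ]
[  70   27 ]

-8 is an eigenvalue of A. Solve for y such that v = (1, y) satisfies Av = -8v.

We need (A + 8I)v = 0.
A + 8I = [[-28, -14], [70, 35]].
Row 1: (-28)·1 + (-14)·y = 0
Row 2: (70)·1 + (35)·y = 0
Solving gives y = -2.
Check: A·(1, -2) = (-8, 16) = -8·(1, -2).

-2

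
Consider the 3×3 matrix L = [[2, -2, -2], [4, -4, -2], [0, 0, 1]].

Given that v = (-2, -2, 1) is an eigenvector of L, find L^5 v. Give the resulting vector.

First find the eigenvalue: Lv = (-2, -2, 1) = 1·(-2, -2, 1), so λ = 1.
Then L^5 v = λ^5·v = 1^5·(-2, -2, 1) = 1·(-2, -2, 1) = (-2, -2, 1).

(-2, -2, 1)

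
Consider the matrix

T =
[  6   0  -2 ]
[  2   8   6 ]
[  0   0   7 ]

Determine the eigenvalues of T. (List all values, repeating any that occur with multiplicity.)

Compute the characteristic polynomial p(lambda) = det(lambda·I - T).
Expanding along the first row, p(lambda) = lambda^3 - 21·lambda^2 + 146·lambda - 336.
Try lambda = 6: p(6) = 0, so 6 is a root.
Factor out (lambda - 6): p(lambda) = (lambda - 6)·(lambda^2 - 15·lambda + 56).
The quadratic factors as (lambda - 7)·(lambda - 8).
Eigenvalues: 6, 7, 8.

6, 7, 8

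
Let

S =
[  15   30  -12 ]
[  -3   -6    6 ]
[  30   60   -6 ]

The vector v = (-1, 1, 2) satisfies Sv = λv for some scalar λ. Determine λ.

Compute Sv: S·(-1, 1, 2) = (-9, 9, 18).
Since Sv = λv, compare component 1: -9 = λ·-1, so λ = 9.

9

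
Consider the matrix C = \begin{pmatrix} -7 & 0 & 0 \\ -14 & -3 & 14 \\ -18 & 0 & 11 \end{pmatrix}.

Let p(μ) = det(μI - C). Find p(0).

-231

p(0) = det(0·I − C) = det(−C) = (−1)^3·det(C).
det(C) = 231, so p(0) = -231.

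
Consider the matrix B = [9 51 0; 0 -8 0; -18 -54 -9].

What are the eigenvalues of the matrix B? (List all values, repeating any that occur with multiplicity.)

-9, -8, 9

Set up det(λI - B) = 0.
Cofactor expansion gives p(λ) = λ^3 + 8λ^2 - 81λ - 648.
Try λ = -8: p(-8) = 0, so -8 is a root.
Factor out (λ + 8): p(λ) = (λ + 8)·(λ^2 - 81).
The quadratic factors as (λ + 9)·(λ - 9).
Eigenvalues: -9, -8, 9.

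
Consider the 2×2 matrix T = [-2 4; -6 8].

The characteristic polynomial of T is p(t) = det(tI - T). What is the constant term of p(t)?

8

p(t) = t^2 - 6t + 8.
The constant term is 8.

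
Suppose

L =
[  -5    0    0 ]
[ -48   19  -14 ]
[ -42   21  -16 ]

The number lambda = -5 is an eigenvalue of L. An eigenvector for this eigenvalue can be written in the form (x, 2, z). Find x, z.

1, 0

We need (L + 5I)v = 0.
L + 5I = [[0, 0, 0], [-48, 24, -14], [-42, 21, -11]].
Row 1: (0)·x + (0)·2 + (0)·z = 0
Row 2: (-48)·x + (24)·2 + (-14)·z = 0
Row 3: (-42)·x + (21)·2 + (-11)·z = 0
Solving gives x = 1, z = 0.
Check: L·(1, 2, 0) = (-5, -10, 0) = -5·(1, 2, 0).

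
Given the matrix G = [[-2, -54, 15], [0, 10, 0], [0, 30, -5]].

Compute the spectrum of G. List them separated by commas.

-5, -2, 10

The characteristic polynomial is p(s) = det(sI - G).
Cofactor expansion gives p(s) = s^3 - 3s^2 - 60s - 100.
Rational-root test: s = -5 gives p(-5) = 0.
Factor out (s + 5): p(s) = (s + 5)·(s^2 - 8s - 20).
The quadratic factors as (s + 2)·(s - 10).
Eigenvalues: -5, -2, 10.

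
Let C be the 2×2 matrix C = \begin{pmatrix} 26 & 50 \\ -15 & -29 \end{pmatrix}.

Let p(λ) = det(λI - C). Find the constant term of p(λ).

p(λ) = λ^2 + 3λ - 4.
The constant term is -4.

-4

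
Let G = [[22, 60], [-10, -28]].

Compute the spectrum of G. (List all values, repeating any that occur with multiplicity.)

-8, 2

det(G - μI) = (22 - μ)(-28 - μ) - (60)·(-10) = μ^2 + 6μ - 16.
This factors as (μ + 8)·(μ - 2) = 0.
Eigenvalues: -8, 2.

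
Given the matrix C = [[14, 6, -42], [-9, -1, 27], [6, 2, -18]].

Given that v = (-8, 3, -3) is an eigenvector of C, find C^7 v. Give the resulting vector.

First find the eigenvalue: Cv = (32, -12, 12) = -4·(-8, 3, -3), so λ = -4.
Then C^7 v = λ^7·v = (-4)^7·(-8, 3, -3) = -16384·(-8, 3, -3) = (131072, -49152, 49152).

(131072, -49152, 49152)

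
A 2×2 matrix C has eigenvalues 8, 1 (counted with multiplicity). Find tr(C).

trace(C) is the sum of the eigenvalues: (8) + (1) = 9.

9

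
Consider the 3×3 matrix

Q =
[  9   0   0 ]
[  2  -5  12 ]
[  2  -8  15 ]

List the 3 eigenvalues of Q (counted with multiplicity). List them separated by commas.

3, 7, 9

Set up det(λI - Q) = 0.
Cofactor expansion gives p(λ) = λ^3 - 19λ^2 + 111λ - 189.
Try λ = 9: p(9) = 0, so 9 is a root.
Dividing by (λ - 9) leaves λ^2 - 10λ + 21.
The quadratic factors as (λ - 3)·(λ - 7).
Eigenvalues: 3, 7, 9.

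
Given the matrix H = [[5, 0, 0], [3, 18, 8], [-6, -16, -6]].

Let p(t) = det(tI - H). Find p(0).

-100

p(0) = det(0·I − H) = det(−H) = (−1)^3·det(H).
det(H) = 100, so p(0) = -100.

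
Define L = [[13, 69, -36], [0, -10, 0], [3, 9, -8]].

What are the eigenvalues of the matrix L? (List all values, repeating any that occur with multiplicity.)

-10, 1, 4

Compute the characteristic polynomial p(r) = det(rI - L).
Cofactor expansion gives p(r) = r^3 + 5r^2 - 46r + 40.
Try r = 1: p(1) = 0, so 1 is a root.
Factor out (r - 1): p(r) = (r - 1)·(r^2 + 6r - 40).
The quadratic factors as (r + 10)·(r - 4).
Eigenvalues: -10, 1, 4.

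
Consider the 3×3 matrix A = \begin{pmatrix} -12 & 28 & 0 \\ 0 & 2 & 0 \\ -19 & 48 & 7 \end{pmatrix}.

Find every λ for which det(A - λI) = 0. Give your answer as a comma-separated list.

The characteristic polynomial is p(λ) = det(λI - A).
Expanding the 3×3 determinant: p(λ) = λ^3 + 3λ^2 - 94λ + 168.
Rational-root test: λ = -12 gives p(-12) = 0.
Factor out (λ + 12): p(λ) = (λ + 12)·(λ^2 - 9λ + 14).
The quadratic factors as (λ - 2)·(λ - 7).
Eigenvalues: -12, 2, 7.

-12, 2, 7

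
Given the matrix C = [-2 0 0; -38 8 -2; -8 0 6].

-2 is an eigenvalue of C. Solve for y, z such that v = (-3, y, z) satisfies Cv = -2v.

We need (C + 2I)v = 0.
C + 2I = [[0, 0, 0], [-38, 10, -2], [-8, 0, 8]].
Row 1: (0)·-3 + (0)·y + (0)·z = 0
Row 2: (-38)·-3 + (10)·y + (-2)·z = 0
Row 3: (-8)·-3 + (0)·y + (8)·z = 0
Solving gives y = -12, z = -3.
Check: C·(-3, -12, -3) = (6, 24, 6) = -2·(-3, -12, -3).

-12, -3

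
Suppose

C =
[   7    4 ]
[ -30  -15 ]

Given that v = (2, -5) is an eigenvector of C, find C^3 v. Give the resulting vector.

First find the eigenvalue: Cv = (-6, 15) = -3·(2, -5), so λ = -3.
Then C^3 v = λ^3·v = (-3)^3·(2, -5) = -27·(2, -5) = (-54, 135).

(-54, 135)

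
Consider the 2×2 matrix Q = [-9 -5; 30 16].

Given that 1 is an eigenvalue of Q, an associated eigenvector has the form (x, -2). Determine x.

1

We need (Q - 1I)v = 0.
Q - 1I = [[-10, -5], [30, 15]].
Row 1: (-10)·x + (-5)·-2 = 0
Row 2: (30)·x + (15)·-2 = 0
Solving gives x = 1.
Check: Q·(1, -2) = (1, -2) = 1·(1, -2).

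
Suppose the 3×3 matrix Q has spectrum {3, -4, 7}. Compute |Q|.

-84

det(Q) is the product of the eigenvalues: (3) · (-4) · (7) = -84.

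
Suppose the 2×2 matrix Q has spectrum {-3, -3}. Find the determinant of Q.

9

det(Q) is the product of the eigenvalues: (-3) · (-3) = 9.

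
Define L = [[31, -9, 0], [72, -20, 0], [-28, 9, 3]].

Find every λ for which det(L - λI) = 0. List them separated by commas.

3, 4, 7

Compute the characteristic polynomial p(λ) = det(λI - L).
Expanding along the first row, p(λ) = λ^3 - 14λ^2 + 61λ - 84.
Rational-root test: λ = 7 gives p(7) = 0.
Factor out (λ - 7): p(λ) = (λ - 7)·(λ^2 - 7λ + 12).
The quadratic factors as (λ - 3)·(λ - 4).
Eigenvalues: 3, 4, 7.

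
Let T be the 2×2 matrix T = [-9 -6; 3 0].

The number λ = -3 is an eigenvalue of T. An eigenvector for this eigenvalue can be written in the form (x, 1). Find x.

We need (T + 3I)v = 0.
T + 3I = [[-6, -6], [3, 3]].
Row 1: (-6)·x + (-6)·1 = 0
Row 2: (3)·x + (3)·1 = 0
Solving gives x = -1.
Check: T·(-1, 1) = (3, -3) = -3·(-1, 1).

-1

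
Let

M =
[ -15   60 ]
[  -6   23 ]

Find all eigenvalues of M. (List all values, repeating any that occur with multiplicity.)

3, 5

det(M - lambda·I) = (-15 - lambda)(23 - lambda) - (60)·(-6) = lambda^2 - 8·lambda + 15.
This factors as (lambda - 3)·(lambda - 5) = 0.
Eigenvalues: 3, 5.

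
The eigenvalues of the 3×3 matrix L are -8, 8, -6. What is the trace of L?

-6

trace(L) is the sum of the eigenvalues: (-8) + (8) + (-6) = -6.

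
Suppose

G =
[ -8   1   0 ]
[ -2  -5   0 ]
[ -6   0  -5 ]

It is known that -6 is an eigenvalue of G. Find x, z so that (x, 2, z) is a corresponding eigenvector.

1, 6

We need (G + 6I)v = 0.
G + 6I = [[-2, 1, 0], [-2, 1, 0], [-6, 0, 1]].
Row 1: (-2)·x + (1)·2 + (0)·z = 0
Row 2: (-2)·x + (1)·2 + (0)·z = 0
Row 3: (-6)·x + (0)·2 + (1)·z = 0
Solving gives x = 1, z = 6.
Check: G·(1, 2, 6) = (-6, -12, -36) = -6·(1, 2, 6).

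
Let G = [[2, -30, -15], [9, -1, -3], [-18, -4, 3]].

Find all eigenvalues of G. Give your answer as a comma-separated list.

The characteristic polynomial is p(t) = det(tI - G).
Expanding along the first row, p(t) = t^3 - 4t^2 - 11t + 30.
Rational-root test: t = 2 gives p(2) = 0.
Factor out (t - 2): p(t) = (t - 2)·(t^2 - 2t - 15).
The quadratic factors as (t + 3)·(t - 5).
Eigenvalues: -3, 2, 5.

-3, 2, 5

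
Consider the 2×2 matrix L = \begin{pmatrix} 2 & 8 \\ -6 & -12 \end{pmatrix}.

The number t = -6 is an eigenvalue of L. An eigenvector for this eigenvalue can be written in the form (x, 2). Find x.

We need (L + 6I)v = 0.
L + 6I = [[8, 8], [-6, -6]].
Row 1: (8)·x + (8)·2 = 0
Row 2: (-6)·x + (-6)·2 = 0
Solving gives x = -2.
Check: L·(-2, 2) = (12, -12) = -6·(-2, 2).

-2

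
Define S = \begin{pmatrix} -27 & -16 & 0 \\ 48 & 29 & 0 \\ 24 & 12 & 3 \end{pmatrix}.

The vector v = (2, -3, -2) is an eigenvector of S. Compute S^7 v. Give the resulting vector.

First find the eigenvalue: Sv = (-6, 9, 6) = -3·(2, -3, -2), so λ = -3.
Then S^7 v = λ^7·v = (-3)^7·(2, -3, -2) = -2187·(2, -3, -2) = (-4374, 6561, 4374).

(-4374, 6561, 4374)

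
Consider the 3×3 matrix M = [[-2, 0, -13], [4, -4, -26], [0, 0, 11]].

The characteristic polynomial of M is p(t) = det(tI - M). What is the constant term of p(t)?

-88

p(t) = t^3 - 5t^2 - 58t - 88.
The constant term is -88.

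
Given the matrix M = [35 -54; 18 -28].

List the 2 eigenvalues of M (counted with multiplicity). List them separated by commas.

-1, 8

det(M - sI) = (35 - s)(-28 - s) - (-54)·(18) = s^2 - 7s - 8.
This factors as (s + 1)·(s - 8) = 0.
Eigenvalues: -1, 8.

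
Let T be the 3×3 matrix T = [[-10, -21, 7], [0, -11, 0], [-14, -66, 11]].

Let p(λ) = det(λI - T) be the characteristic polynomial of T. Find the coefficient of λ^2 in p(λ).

10

The coefficient of λ^2 of det(λI - T) is −trace(T).
trace(T) = (-10) + (-11) + (11) = -10, so the coefficient is 10.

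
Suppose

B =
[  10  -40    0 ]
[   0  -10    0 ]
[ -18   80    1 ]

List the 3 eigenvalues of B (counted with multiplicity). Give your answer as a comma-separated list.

Compute the characteristic polynomial p(s) = det(sI - B).
Expanding the 3×3 determinant: p(s) = s^3 - s^2 - 100s + 100.
Try s = 1: p(1) = 0, so 1 is a root.
Dividing by (s - 1) leaves s^2 - 100.
The quadratic factors as (s + 10)·(s - 10).
Eigenvalues: -10, 1, 10.

-10, 1, 10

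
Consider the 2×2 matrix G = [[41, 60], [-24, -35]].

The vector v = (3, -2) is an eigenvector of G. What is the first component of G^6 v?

3

First find the eigenvalue: Gv = (3, -2) = 1·(3, -2), so λ = 1.
Then G^6 v = λ^6·v = 1^6·(3, -2) = 1·(3, -2) = (3, -2).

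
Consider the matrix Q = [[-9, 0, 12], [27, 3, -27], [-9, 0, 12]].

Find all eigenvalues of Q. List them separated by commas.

0, 3, 3

The characteristic polynomial is p(t) = det(tI - Q).
Cofactor expansion gives p(t) = t^3 - 6t^2 + 9t.
Try t = 0: p(0) = 0, so 0 is a root.
Dividing by t leaves t^2 - 6t + 9.
The quadratic factor is (t - 3)^2.
Eigenvalues: 0, 3, 3.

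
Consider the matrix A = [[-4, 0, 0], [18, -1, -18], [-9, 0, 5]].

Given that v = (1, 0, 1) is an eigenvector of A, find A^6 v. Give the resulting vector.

First find the eigenvalue: Av = (-4, 0, -4) = -4·(1, 0, 1), so λ = -4.
Then A^6 v = λ^6·v = (-4)^6·(1, 0, 1) = 4096·(1, 0, 1) = (4096, 0, 4096).

(4096, 0, 4096)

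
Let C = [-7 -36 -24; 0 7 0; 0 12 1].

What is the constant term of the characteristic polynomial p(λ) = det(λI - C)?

49

p(0) = det(0·I − C) = det(−C) = (−1)^3·det(C).
det(C) = -49, so p(0) = 49.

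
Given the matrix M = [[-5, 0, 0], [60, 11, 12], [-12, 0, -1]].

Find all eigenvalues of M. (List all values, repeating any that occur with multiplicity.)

The characteristic polynomial is p(t) = det(tI - M).
Expanding along the first row, p(t) = t^3 - 5t^2 - 61t - 55.
Since p(-1) = 0, t = -1 is a root.
Factor out (t + 1): p(t) = (t + 1)·(t^2 - 6t - 55).
The quadratic factors as (t + 5)·(t - 11).
Eigenvalues: -5, -1, 11.

-5, -1, 11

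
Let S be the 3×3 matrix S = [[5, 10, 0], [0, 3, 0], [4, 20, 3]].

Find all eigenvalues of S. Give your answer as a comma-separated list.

3, 3, 5

Set up det(λI - S) = 0.
Cofactor expansion gives p(λ) = λ^3 - 11λ^2 + 39λ - 45.
Since p(3) = 0, λ = 3 is a root.
Dividing by (λ - 3) leaves λ^2 - 8λ + 15.
The quadratic factors as (λ - 3)·(λ - 5).
Eigenvalues: 3, 3, 5.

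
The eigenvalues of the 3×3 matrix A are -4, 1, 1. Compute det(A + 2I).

-18

If A has eigenvalues -4, 1, 1, then A + 2I has eigenvalues -2, 3, 3.
det(A + 2I) = (-2) · (3) · (3) = -18.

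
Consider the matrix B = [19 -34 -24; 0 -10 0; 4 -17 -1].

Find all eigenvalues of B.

Set up det(rI - B) = 0.
Cofactor expansion gives p(r) = r^3 - 8r^2 - 103r + 770.
Since p(-10) = 0, r = -10 is a root.
Factor out (r + 10): p(r) = (r + 10)·(r^2 - 18r + 77).
The quadratic factors as (r - 7)·(r - 11).
Eigenvalues: -10, 7, 11.

-10, 7, 11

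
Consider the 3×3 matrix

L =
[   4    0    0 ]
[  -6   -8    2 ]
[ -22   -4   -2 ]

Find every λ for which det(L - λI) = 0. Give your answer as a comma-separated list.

Compute the characteristic polynomial p(t) = det(tI - L).
Expanding along the first row, p(t) = t^3 + 6t^2 - 16t - 96.
Rational-root test: t = -4 gives p(-4) = 0.
Factor out (t + 4): p(t) = (t + 4)·(t^2 + 2t - 24).
The quadratic factors as (t + 6)·(t - 4).
Eigenvalues: -6, -4, 4.

-6, -4, 4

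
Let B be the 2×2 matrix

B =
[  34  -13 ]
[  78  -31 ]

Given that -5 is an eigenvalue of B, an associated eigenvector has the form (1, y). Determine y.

We need (B + 5I)v = 0.
B + 5I = [[39, -13], [78, -26]].
Row 1: (39)·1 + (-13)·y = 0
Row 2: (78)·1 + (-26)·y = 0
Solving gives y = 3.
Check: B·(1, 3) = (-5, -15) = -5·(1, 3).

3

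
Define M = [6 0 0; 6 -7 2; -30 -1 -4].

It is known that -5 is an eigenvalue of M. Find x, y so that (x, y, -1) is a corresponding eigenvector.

0, -1

We need (M + 5I)v = 0.
M + 5I = [[11, 0, 0], [6, -2, 2], [-30, -1, 1]].
Row 1: (11)·x + (0)·y + (0)·-1 = 0
Row 2: (6)·x + (-2)·y + (2)·-1 = 0
Row 3: (-30)·x + (-1)·y + (1)·-1 = 0
Solving gives x = 0, y = -1.
Check: M·(0, -1, -1) = (0, 5, 5) = -5·(0, -1, -1).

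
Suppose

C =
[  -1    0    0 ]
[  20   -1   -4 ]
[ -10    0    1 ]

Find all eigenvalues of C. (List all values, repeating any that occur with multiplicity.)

Set up det(λI - C) = 0.
Expanding the 3×3 determinant: p(λ) = λ^3 + λ^2 - λ - 1.
Since p(-1) = 0, λ = -1 is a root.
Factor out (λ + 1): p(λ) = (λ + 1)·(λ^2 - 1).
The quadratic factors as (λ + 1)·(λ - 1).
Eigenvalues: -1, -1, 1.

-1, -1, 1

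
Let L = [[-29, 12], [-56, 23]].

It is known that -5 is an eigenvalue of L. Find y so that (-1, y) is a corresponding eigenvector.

We need (L + 5I)v = 0.
L + 5I = [[-24, 12], [-56, 28]].
Row 1: (-24)·-1 + (12)·y = 0
Row 2: (-56)·-1 + (28)·y = 0
Solving gives y = -2.
Check: L·(-1, -2) = (5, 10) = -5·(-1, -2).

-2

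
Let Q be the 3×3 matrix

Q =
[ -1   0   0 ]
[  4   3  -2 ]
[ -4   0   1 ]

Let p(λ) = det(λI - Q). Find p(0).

3

p(0) = det(0·I − Q) = det(−Q) = (−1)^3·det(Q).
det(Q) = -3, so p(0) = 3.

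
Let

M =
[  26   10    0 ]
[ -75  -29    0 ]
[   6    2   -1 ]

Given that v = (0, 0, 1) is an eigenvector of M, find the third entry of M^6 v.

First find the eigenvalue: Mv = (0, 0, -1) = -1·(0, 0, 1), so λ = -1.
Then M^6 v = λ^6·v = (-1)^6·(0, 0, 1) = 1·(0, 0, 1) = (0, 0, 1).

1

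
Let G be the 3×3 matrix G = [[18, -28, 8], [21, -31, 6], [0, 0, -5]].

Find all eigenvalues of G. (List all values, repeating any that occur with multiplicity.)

Set up det(rI - G) = 0.
Expanding the 3×3 determinant: p(r) = r^3 + 18r^2 + 95r + 150.
Since p(-5) = 0, r = -5 is a root.
Dividing by (r + 5) leaves r^2 + 13r + 30.
The quadratic factors as (r + 10)·(r + 3).
Eigenvalues: -10, -5, -3.

-10, -5, -3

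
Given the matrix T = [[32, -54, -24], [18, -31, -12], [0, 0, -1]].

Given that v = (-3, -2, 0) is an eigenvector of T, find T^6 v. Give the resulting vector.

(-12288, -8192, 0)

First find the eigenvalue: Tv = (12, 8, 0) = -4·(-3, -2, 0), so λ = -4.
Then T^6 v = λ^6·v = (-4)^6·(-3, -2, 0) = 4096·(-3, -2, 0) = (-12288, -8192, 0).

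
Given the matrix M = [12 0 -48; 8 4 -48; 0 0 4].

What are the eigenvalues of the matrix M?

4, 4, 12

Compute the characteristic polynomial p(t) = det(tI - M).
Expanding the 3×3 determinant: p(t) = t^3 - 20t^2 + 112t - 192.
Since p(4) = 0, t = 4 is a root.
Factor out (t - 4): p(t) = (t - 4)·(t^2 - 16t + 48).
The quadratic factors as (t - 4)·(t - 12).
Eigenvalues: 4, 4, 12.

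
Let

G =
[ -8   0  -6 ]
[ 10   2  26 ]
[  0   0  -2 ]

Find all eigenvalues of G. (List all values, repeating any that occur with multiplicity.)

Set up det(tI - G) = 0.
Cofactor expansion gives p(t) = t^3 + 8t^2 - 4t - 32.
Rational-root test: t = -2 gives p(-2) = 0.
Dividing by (t + 2) leaves t^2 + 6t - 16.
The quadratic factors as (t + 8)·(t - 2).
Eigenvalues: -8, -2, 2.

-8, -2, 2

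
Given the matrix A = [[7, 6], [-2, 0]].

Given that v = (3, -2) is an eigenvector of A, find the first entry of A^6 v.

First find the eigenvalue: Av = (9, -6) = 3·(3, -2), so λ = 3.
Then A^6 v = λ^6·v = 3^6·(3, -2) = 729·(3, -2) = (2187, -1458).

2187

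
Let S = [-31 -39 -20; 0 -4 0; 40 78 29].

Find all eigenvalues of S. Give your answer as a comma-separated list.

-11, -4, 9

Set up det(μI - S) = 0.
Cofactor expansion gives p(μ) = μ^3 + 6μ^2 - 91μ - 396.
Rational-root test: μ = 9 gives p(9) = 0.
Factor out (μ - 9): p(μ) = (μ - 9)·(μ^2 + 15μ + 44).
The quadratic factors as (μ + 11)·(μ + 4).
Eigenvalues: -11, -4, 9.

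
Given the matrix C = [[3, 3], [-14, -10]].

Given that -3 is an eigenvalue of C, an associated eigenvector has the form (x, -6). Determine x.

3

We need (C + 3I)v = 0.
C + 3I = [[6, 3], [-14, -7]].
Row 1: (6)·x + (3)·-6 = 0
Row 2: (-14)·x + (-7)·-6 = 0
Solving gives x = 3.
Check: C·(3, -6) = (-9, 18) = -3·(3, -6).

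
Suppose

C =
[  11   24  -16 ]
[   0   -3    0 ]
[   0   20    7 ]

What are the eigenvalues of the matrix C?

-3, 7, 11

Set up det(μI - C) = 0.
Expanding the 3×3 determinant: p(μ) = μ^3 - 15μ^2 + 23μ + 231.
Rational-root test: μ = 11 gives p(11) = 0.
Factor out (μ - 11): p(μ) = (μ - 11)·(μ^2 - 4μ - 21).
The quadratic factors as (μ + 3)·(μ - 7).
Eigenvalues: -3, 7, 11.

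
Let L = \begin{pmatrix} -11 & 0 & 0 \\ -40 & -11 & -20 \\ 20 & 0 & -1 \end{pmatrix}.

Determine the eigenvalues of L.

Compute the characteristic polynomial p(lambda) = det(lambda·I - L).
Expanding the 3×3 determinant: p(lambda) = lambda^3 + 23·lambda^2 + 143·lambda + 121.
Since p(-11) = 0, lambda = -11 is a root.
Factor out (lambda + 11): p(lambda) = (lambda + 11)·(lambda^2 + 12·lambda + 11).
The quadratic factors as (lambda + 11)·(lambda + 1).
Eigenvalues: -11, -11, -1.

-11, -11, -1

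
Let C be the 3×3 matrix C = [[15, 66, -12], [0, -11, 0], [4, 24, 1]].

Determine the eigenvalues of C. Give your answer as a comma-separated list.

Set up det(lambda·I - C) = 0.
Expanding along the first row, p(lambda) = lambda^3 - 5·lambda^2 - 113·lambda + 693.
Try lambda = 7: p(7) = 0, so 7 is a root.
Factor out (lambda - 7): p(lambda) = (lambda - 7)·(lambda^2 + 2·lambda - 99).
The quadratic factors as (lambda + 11)·(lambda - 9).
Eigenvalues: -11, 7, 9.

-11, 7, 9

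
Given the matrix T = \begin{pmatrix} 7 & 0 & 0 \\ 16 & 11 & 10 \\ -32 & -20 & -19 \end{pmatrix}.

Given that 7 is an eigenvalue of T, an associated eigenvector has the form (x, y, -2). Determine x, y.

We need (T - 7I)v = 0.
T - 7I = [[0, 0, 0], [16, 4, 10], [-32, -20, -26]].
Row 1: (0)·x + (0)·y + (0)·-2 = 0
Row 2: (16)·x + (4)·y + (10)·-2 = 0
Row 3: (-32)·x + (-20)·y + (-26)·-2 = 0
Solving gives x = 1, y = 1.
Check: T·(1, 1, -2) = (7, 7, -14) = 7·(1, 1, -2).

1, 1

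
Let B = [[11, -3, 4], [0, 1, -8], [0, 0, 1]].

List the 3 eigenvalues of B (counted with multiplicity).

1, 1, 11

B is upper triangular, so its eigenvalues are the diagonal entries.
Diagonal: 11, 1, 1.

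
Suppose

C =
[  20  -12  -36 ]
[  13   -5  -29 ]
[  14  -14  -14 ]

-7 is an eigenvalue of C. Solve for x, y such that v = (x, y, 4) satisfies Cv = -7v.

We need (C + 7I)v = 0.
C + 7I = [[27, -12, -36], [13, 2, -29], [14, -14, -7]].
Row 1: (27)·x + (-12)·y + (-36)·4 = 0
Row 2: (13)·x + (2)·y + (-29)·4 = 0
Row 3: (14)·x + (-14)·y + (-7)·4 = 0
Solving gives x = 8, y = 6.
Check: C·(8, 6, 4) = (-56, -42, -28) = -7·(8, 6, 4).

8, 6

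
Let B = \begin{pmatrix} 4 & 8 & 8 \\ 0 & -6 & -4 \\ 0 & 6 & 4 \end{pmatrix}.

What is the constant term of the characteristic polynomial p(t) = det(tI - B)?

0

p(0) = det(0·I − B) = det(−B) = (−1)^3·det(B).
det(B) = 0, so p(0) = 0.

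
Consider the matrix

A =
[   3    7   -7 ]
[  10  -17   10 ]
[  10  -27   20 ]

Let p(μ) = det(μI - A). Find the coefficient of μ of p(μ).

p(μ) = μ^3 - 6μ^2 - 61μ + 210.
The coefficient of μ is -61.

-61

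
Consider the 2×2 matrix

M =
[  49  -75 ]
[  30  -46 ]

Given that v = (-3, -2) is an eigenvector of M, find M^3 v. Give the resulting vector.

First find the eigenvalue: Mv = (3, 2) = -1·(-3, -2), so λ = -1.
Then M^3 v = λ^3·v = (-1)^3·(-3, -2) = -1·(-3, -2) = (3, 2).

(3, 2)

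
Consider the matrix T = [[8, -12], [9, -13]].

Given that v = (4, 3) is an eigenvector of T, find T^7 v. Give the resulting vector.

First find the eigenvalue: Tv = (-4, -3) = -1·(4, 3), so λ = -1.
Then T^7 v = λ^7·v = (-1)^7·(4, 3) = -1·(4, 3) = (-4, -3).

(-4, -3)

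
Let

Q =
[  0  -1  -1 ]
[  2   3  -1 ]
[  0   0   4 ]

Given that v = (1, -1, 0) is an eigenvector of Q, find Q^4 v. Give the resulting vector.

First find the eigenvalue: Qv = (1, -1, 0) = 1·(1, -1, 0), so λ = 1.
Then Q^4 v = λ^4·v = 1^4·(1, -1, 0) = 1·(1, -1, 0) = (1, -1, 0).

(1, -1, 0)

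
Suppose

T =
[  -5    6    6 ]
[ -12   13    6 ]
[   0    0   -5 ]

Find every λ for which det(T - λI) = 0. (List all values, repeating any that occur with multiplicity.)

-5, 1, 7

The characteristic polynomial is p(λ) = det(λI - T).
Expanding along the first row, p(λ) = λ^3 - 3λ^2 - 33λ + 35.
Rational-root test: λ = 1 gives p(1) = 0.
Factor out (λ - 1): p(λ) = (λ - 1)·(λ^2 - 2λ - 35).
The quadratic factors as (λ + 5)·(λ - 7).
Eigenvalues: -5, 1, 7.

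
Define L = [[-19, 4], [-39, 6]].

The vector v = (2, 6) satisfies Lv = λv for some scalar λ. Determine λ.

-7

Compute Lv: L·(2, 6) = (-14, -42).
Since Lv = λv, compare component 1: -14 = λ·2, so λ = -7.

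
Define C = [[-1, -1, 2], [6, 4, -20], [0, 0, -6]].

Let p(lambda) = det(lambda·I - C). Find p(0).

12

p(0) = det(0·I − C) = det(−C) = (−1)^3·det(C).
det(C) = -12, so p(0) = 12.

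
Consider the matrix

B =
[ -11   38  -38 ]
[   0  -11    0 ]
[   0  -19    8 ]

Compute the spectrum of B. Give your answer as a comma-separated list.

Compute the characteristic polynomial p(s) = det(sI - B).
Expanding the 3×3 determinant: p(s) = s^3 + 14s^2 - 55s - 968.
Try s = 8: p(8) = 0, so 8 is a root.
Factor out (s - 8): p(s) = (s - 8)·(s^2 + 22s + 121).
The quadratic factor is (s + 11)^2.
Eigenvalues: -11, -11, 8.

-11, -11, 8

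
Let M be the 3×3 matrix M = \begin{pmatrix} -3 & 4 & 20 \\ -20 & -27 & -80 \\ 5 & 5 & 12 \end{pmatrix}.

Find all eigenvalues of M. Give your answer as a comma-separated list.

-8, -7, -3

Set up det(tI - M) = 0.
Expanding along the first row, p(t) = t^3 + 18t^2 + 101t + 168.
Try t = -3: p(-3) = 0, so -3 is a root.
Factor out (t + 3): p(t) = (t + 3)·(t^2 + 15t + 56).
The quadratic factors as (t + 8)·(t + 7).
Eigenvalues: -8, -7, -3.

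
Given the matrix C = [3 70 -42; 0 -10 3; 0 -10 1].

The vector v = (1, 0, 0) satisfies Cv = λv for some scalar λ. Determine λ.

Compute Cv: C·(1, 0, 0) = (3, 0, 0).
Since Cv = λv, compare component 1: 3 = λ·1, so λ = 3.

3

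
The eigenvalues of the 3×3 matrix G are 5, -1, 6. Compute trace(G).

trace(G) is the sum of the eigenvalues: (5) + (-1) + (6) = 10.

10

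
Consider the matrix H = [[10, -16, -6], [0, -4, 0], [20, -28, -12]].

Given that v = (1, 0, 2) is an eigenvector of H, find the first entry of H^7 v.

-128

First find the eigenvalue: Hv = (-2, 0, -4) = -2·(1, 0, 2), so λ = -2.
Then H^7 v = λ^7·v = (-2)^7·(1, 0, 2) = -128·(1, 0, 2) = (-128, 0, -256).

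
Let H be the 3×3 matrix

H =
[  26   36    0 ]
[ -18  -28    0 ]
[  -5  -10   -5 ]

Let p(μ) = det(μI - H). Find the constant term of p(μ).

p(μ) = μ^3 + 7μ^2 - 70μ - 400.
The constant term is -400.

-400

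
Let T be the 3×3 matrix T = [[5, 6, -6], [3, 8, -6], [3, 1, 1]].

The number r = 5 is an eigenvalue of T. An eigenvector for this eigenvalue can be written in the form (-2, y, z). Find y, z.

We need (T - 5I)v = 0.
T - 5I = [[0, 6, -6], [3, 3, -6], [3, 1, -4]].
Row 1: (0)·-2 + (6)·y + (-6)·z = 0
Row 2: (3)·-2 + (3)·y + (-6)·z = 0
Row 3: (3)·-2 + (1)·y + (-4)·z = 0
Solving gives y = -2, z = -2.
Check: T·(-2, -2, -2) = (-10, -10, -10) = 5·(-2, -2, -2).

-2, -2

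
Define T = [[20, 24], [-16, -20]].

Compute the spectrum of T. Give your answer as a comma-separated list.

det(T - lambda·I) = (20 - lambda)(-20 - lambda) - (24)·(-16) = lambda^2 - 16.
This factors as (lambda + 4)·(lambda - 4) = 0.
Eigenvalues: -4, 4.

-4, 4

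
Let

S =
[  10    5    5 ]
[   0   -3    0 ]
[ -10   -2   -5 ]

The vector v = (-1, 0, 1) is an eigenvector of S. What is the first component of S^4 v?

First find the eigenvalue: Sv = (-5, 0, 5) = 5·(-1, 0, 1), so λ = 5.
Then S^4 v = λ^4·v = 5^4·(-1, 0, 1) = 625·(-1, 0, 1) = (-625, 0, 625).

-625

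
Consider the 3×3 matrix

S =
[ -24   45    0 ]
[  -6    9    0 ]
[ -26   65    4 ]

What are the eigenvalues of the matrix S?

-9, -6, 4

Set up det(λI - S) = 0.
Expanding along the first row, p(λ) = λ^3 + 11λ^2 - 6λ - 216.
Try λ = -9: p(-9) = 0, so -9 is a root.
Dividing by (λ + 9) leaves λ^2 + 2λ - 24.
The quadratic factors as (λ + 6)·(λ - 4).
Eigenvalues: -9, -6, 4.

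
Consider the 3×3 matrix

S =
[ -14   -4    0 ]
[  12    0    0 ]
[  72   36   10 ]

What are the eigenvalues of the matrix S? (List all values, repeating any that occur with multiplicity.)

-8, -6, 10

The characteristic polynomial is p(t) = det(tI - S).
Expanding along the first row, p(t) = t^3 + 4t^2 - 92t - 480.
Rational-root test: t = -6 gives p(-6) = 0.
Factor out (t + 6): p(t) = (t + 6)·(t^2 - 2t - 80).
The quadratic factors as (t + 8)·(t - 10).
Eigenvalues: -8, -6, 10.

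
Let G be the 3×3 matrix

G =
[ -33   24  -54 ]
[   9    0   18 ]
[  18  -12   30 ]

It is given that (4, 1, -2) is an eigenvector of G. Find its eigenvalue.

Compute Gv: G·(4, 1, -2) = (0, 0, 0).
Since Gv = λv, compare component 1: 0 = λ·4, so λ = 0.

0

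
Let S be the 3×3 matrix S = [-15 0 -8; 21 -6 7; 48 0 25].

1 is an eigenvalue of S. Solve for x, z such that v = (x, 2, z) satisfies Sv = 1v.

2, -4

We need (S - 1I)v = 0.
S - 1I = [[-16, 0, -8], [21, -7, 7], [48, 0, 24]].
Row 1: (-16)·x + (0)·2 + (-8)·z = 0
Row 2: (21)·x + (-7)·2 + (7)·z = 0
Row 3: (48)·x + (0)·2 + (24)·z = 0
Solving gives x = 2, z = -4.
Check: S·(2, 2, -4) = (2, 2, -4) = 1·(2, 2, -4).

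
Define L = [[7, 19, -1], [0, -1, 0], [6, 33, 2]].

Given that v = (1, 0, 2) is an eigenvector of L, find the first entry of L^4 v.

First find the eigenvalue: Lv = (5, 0, 10) = 5·(1, 0, 2), so λ = 5.
Then L^4 v = λ^4·v = 5^4·(1, 0, 2) = 625·(1, 0, 2) = (625, 0, 1250).

625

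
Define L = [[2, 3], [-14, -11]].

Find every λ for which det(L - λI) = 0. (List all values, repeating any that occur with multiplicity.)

-5, -4

det(L - sI) = (2 - s)(-11 - s) - (3)·(-14) = s^2 + 9s + 20.
This factors as (s + 5)·(s + 4) = 0.
Eigenvalues: -5, -4.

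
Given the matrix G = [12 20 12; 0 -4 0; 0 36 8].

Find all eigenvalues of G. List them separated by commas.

Compute the characteristic polynomial p(s) = det(sI - G).
Cofactor expansion gives p(s) = s^3 - 16s^2 + 16s + 384.
Since p(8) = 0, s = 8 is a root.
Dividing by (s - 8) leaves s^2 - 8s - 48.
The quadratic factors as (s + 4)·(s - 12).
Eigenvalues: -4, 8, 12.

-4, 8, 12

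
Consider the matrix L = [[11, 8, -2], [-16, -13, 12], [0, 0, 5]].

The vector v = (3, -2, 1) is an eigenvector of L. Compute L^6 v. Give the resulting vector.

First find the eigenvalue: Lv = (15, -10, 5) = 5·(3, -2, 1), so λ = 5.
Then L^6 v = λ^6·v = 5^6·(3, -2, 1) = 15625·(3, -2, 1) = (46875, -31250, 15625).

(46875, -31250, 15625)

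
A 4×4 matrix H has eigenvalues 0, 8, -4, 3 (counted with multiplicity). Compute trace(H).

7

trace(H) is the sum of the eigenvalues: (0) + (8) + (-4) + (3) = 7.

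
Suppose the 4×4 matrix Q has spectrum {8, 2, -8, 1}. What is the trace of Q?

3

trace(Q) is the sum of the eigenvalues: (8) + (2) + (-8) + (1) = 3.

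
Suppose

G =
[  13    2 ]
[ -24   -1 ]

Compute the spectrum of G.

5, 7

det(G - λI) = (13 - λ)(-1 - λ) - (2)·(-24) = λ^2 - 12λ + 35.
This factors as (λ - 5)·(λ - 7) = 0.
Eigenvalues: 5, 7.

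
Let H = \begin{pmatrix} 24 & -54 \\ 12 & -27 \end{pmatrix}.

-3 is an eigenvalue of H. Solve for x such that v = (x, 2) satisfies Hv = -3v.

We need (H + 3I)v = 0.
H + 3I = [[27, -54], [12, -24]].
Row 1: (27)·x + (-54)·2 = 0
Row 2: (12)·x + (-24)·2 = 0
Solving gives x = 4.
Check: H·(4, 2) = (-12, -6) = -3·(4, 2).

4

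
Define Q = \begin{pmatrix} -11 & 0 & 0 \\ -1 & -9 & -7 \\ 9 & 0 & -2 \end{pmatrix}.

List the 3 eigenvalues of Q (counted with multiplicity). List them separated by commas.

-11, -9, -2

Set up det(rI - Q) = 0.
Cofactor expansion gives p(r) = r^3 + 22r^2 + 139r + 198.
Rational-root test: r = -2 gives p(-2) = 0.
Dividing by (r + 2) leaves r^2 + 20r + 99.
The quadratic factors as (r + 11)·(r + 9).
Eigenvalues: -11, -9, -2.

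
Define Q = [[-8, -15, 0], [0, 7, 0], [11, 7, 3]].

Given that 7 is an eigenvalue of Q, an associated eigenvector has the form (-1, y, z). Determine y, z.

1, -1

We need (Q - 7I)v = 0.
Q - 7I = [[-15, -15, 0], [0, 0, 0], [11, 7, -4]].
Row 1: (-15)·-1 + (-15)·y + (0)·z = 0
Row 2: (0)·-1 + (0)·y + (0)·z = 0
Row 3: (11)·-1 + (7)·y + (-4)·z = 0
Solving gives y = 1, z = -1.
Check: Q·(-1, 1, -1) = (-7, 7, -7) = 7·(-1, 1, -1).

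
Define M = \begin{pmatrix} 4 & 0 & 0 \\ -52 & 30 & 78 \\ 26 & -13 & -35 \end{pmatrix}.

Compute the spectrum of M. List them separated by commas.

-9, 4, 4

The characteristic polynomial is p(s) = det(sI - M).
Expanding the 3×3 determinant: p(s) = s^3 + s^2 - 56s + 144.
Rational-root test: s = 4 gives p(4) = 0.
Dividing by (s - 4) leaves s^2 + 5s - 36.
The quadratic factors as (s + 9)·(s - 4).
Eigenvalues: -9, 4, 4.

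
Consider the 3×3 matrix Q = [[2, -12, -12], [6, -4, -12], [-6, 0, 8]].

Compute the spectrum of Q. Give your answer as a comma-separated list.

-4, 2, 8

Set up det(lambda·I - Q) = 0.
Cofactor expansion gives p(lambda) = lambda^3 - 6·lambda^2 - 24·lambda + 64.
Rational-root test: lambda = 8 gives p(8) = 0.
Dividing by (lambda - 8) leaves lambda^2 + 2·lambda - 8.
The quadratic factors as (lambda + 4)·(lambda - 2).
Eigenvalues: -4, 2, 8.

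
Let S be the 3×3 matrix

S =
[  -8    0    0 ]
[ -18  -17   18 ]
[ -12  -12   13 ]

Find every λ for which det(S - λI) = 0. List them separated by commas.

-8, -5, 1

Set up det(rI - S) = 0.
Expanding along the first row, p(r) = r^3 + 12r^2 + 27r - 40.
Rational-root test: r = -8 gives p(-8) = 0.
Factor out (r + 8): p(r) = (r + 8)·(r^2 + 4r - 5).
The quadratic factors as (r + 5)·(r - 1).
Eigenvalues: -8, -5, 1.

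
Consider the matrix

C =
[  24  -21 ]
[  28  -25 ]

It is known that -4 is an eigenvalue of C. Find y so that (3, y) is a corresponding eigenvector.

4

We need (C + 4I)v = 0.
C + 4I = [[28, -21], [28, -21]].
Row 1: (28)·3 + (-21)·y = 0
Row 2: (28)·3 + (-21)·y = 0
Solving gives y = 4.
Check: C·(3, 4) = (-12, -16) = -4·(3, 4).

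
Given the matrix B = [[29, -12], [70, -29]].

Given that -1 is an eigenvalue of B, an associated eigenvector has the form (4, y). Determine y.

10

We need (B + 1I)v = 0.
B + 1I = [[30, -12], [70, -28]].
Row 1: (30)·4 + (-12)·y = 0
Row 2: (70)·4 + (-28)·y = 0
Solving gives y = 10.
Check: B·(4, 10) = (-4, -10) = -1·(4, 10).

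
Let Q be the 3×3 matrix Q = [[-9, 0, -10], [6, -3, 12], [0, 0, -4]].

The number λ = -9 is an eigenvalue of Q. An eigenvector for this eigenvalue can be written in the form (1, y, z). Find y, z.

We need (Q + 9I)v = 0.
Q + 9I = [[0, 0, -10], [6, 6, 12], [0, 0, 5]].
Row 1: (0)·1 + (0)·y + (-10)·z = 0
Row 2: (6)·1 + (6)·y + (12)·z = 0
Row 3: (0)·1 + (0)·y + (5)·z = 0
Solving gives y = -1, z = 0.
Check: Q·(1, -1, 0) = (-9, 9, 0) = -9·(1, -1, 0).

-1, 0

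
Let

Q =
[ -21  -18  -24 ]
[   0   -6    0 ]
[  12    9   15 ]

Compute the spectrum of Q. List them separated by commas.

Compute the characteristic polynomial p(r) = det(rI - Q).
Expanding along the first row, p(r) = r^3 + 12r^2 + 9r - 162.
Try r = -6: p(-6) = 0, so -6 is a root.
Factor out (r + 6): p(r) = (r + 6)·(r^2 + 6r - 27).
The quadratic factors as (r + 9)·(r - 3).
Eigenvalues: -9, -6, 3.

-9, -6, 3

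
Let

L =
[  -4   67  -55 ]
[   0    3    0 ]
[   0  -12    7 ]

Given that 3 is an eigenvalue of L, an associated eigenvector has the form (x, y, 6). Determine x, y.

We need (L - 3I)v = 0.
L - 3I = [[-7, 67, -55], [0, 0, 0], [0, -12, 4]].
Row 1: (-7)·x + (67)·y + (-55)·6 = 0
Row 2: (0)·x + (0)·y + (0)·6 = 0
Row 3: (0)·x + (-12)·y + (4)·6 = 0
Solving gives x = -28, y = 2.
Check: L·(-28, 2, 6) = (-84, 6, 18) = 3·(-28, 2, 6).

-28, 2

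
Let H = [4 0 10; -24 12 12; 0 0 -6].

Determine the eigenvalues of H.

Set up det(rI - H) = 0.
Cofactor expansion gives p(r) = r^3 - 10r^2 - 48r + 288.
Since p(-6) = 0, r = -6 is a root.
Dividing by (r + 6) leaves r^2 - 16r + 48.
The quadratic factors as (r - 4)·(r - 12).
Eigenvalues: -6, 4, 12.

-6, 4, 12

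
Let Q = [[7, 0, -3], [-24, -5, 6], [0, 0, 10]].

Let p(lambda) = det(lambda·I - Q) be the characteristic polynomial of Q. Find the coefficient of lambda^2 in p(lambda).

The coefficient of lambda^2 of det(lambda·I - Q) is −trace(Q).
trace(Q) = (7) + (-5) + (10) = 12, so the coefficient is -12.

-12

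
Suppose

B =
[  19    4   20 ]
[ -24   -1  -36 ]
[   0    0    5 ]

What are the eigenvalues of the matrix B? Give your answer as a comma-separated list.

The characteristic polynomial is p(λ) = det(λI - B).
Expanding the 3×3 determinant: p(λ) = λ^3 - 23λ^2 + 167λ - 385.
Since p(5) = 0, λ = 5 is a root.
Dividing by (λ - 5) leaves λ^2 - 18λ + 77.
The quadratic factors as (λ - 7)·(λ - 11).
Eigenvalues: 5, 7, 11.

5, 7, 11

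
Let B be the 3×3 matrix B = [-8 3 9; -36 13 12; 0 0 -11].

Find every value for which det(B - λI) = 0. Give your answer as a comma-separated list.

Set up det(rI - B) = 0.
Expanding the 3×3 determinant: p(r) = r^3 + 6r^2 - 51r + 44.
Try r = 1: p(1) = 0, so 1 is a root.
Dividing by (r - 1) leaves r^2 + 7r - 44.
The quadratic factors as (r + 11)·(r - 4).
Eigenvalues: -11, 1, 4.

-11, 1, 4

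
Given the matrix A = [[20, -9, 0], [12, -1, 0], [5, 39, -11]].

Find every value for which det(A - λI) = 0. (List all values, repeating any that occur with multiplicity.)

-11, 8, 11

Set up det(lambda·I - A) = 0.
Expanding along the first row, p(lambda) = lambda^3 - 8·lambda^2 - 121·lambda + 968.
Try lambda = 8: p(8) = 0, so 8 is a root.
Factor out (lambda - 8): p(lambda) = (lambda - 8)·(lambda^2 - 121).
The quadratic factors as (lambda + 11)·(lambda - 11).
Eigenvalues: -11, 8, 11.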